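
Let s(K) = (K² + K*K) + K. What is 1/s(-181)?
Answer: 1/65341 ≈ 1.5304e-5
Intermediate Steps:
s(K) = K + 2*K² (s(K) = (K² + K²) + K = 2*K² + K = K + 2*K²)
1/s(-181) = 1/(-181*(1 + 2*(-181))) = 1/(-181*(1 - 362)) = 1/(-181*(-361)) = 1/65341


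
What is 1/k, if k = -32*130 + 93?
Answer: -1/4067 ≈ -0.00024588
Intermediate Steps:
k = -4067 (k = -4160 + 93 = -4067)
1/k = 1/(-4067) = -1/4067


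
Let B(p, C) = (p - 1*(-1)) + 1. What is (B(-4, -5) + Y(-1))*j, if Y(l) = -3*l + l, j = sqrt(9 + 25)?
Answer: 0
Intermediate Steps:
j = sqrt(34) ≈ 5.8309
B(p, C) = 2 + p (B(p, C) = (p + 1) + 1 = (1 + p) + 1 = 2 + p)
Y(l) = -2*l
(B(-4, -5) + Y(-1))*j = ((2 - 4) - 2*(-1))*sqrt(34) = (-2 + 2)*sqrt(34) = 0*sqrt(34) = 0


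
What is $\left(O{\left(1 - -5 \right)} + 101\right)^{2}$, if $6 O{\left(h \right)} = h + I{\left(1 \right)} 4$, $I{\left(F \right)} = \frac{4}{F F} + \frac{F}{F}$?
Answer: $\frac{99856}{9} \approx 11095.0$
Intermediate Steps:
$I{\left(F \right)} = 1 + \frac{4}{F^{2}}$ ($I{\left(F \right)} = \frac{4}{F^{2}} + 1 = 1 + \frac{4}{F^{2}}$)
$O{\left(h \right)} = \frac{10}{3} + \frac{h}{6}$ ($O{\left(h \right)} = \frac{h + \left(1 + 4 \cdot 1^{-2}\right) 4}{6} = \frac{h + \left(1 + 4 \cdot 1\right) 4}{6} = \frac{h + \left(1 + 4\right) 4}{6} = \frac{h + 5 \cdot 4}{6} = \frac{h + 20}{6} = \frac{20 + h}{6} = \frac{10}{3} + \frac{h}{6}$)
$\left(O{\left(1 - -5 \right)} + 101\right)^{2} = \left(\left(\frac{10}{3} + \frac{1 - -5}{6}\right) + 101\right)^{2} = \left(\left(\frac{10}{3} + \frac{1 + 5}{6}\right) + 101\right)^{2} = \left(\left(\frac{10}{3} + \frac{1}{6} \cdot 6\right) + 101\right)^{2} = \left(\left(\frac{10}{3} + 1\right) + 101\right)^{2} = \left(\frac{13}{3} + 101\right)^{2} = \left(\frac{316}{3}\right)^{2} = \frac{99856}{9}$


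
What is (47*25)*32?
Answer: 37600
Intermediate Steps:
(47*25)*32 = 1175*32 = 37600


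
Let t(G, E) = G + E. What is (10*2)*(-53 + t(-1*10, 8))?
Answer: -1100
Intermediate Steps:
t(G, E) = E + G
(10*2)*(-53 + t(-1*10, 8)) = (10*2)*(-53 + (8 - 1*10)) = 20*(-53 + (8 - 10)) = 20*(-53 - 2) = 20*(-55) = -1100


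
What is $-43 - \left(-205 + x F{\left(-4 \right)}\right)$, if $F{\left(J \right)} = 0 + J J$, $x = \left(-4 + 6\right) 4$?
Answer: $34$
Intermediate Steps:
$x = 8$ ($x = 2 \cdot 4 = 8$)
$F{\left(J \right)} = J^{2}$ ($F{\left(J \right)} = 0 + J^{2} = J^{2}$)
$-43 - \left(-205 + x F{\left(-4 \right)}\right) = -43 - \left(-205 + 8 \left(-4\right)^{2}\right) = -43 - \left(-205 + 8 \cdot 16\right) = -43 - \left(-205 + 128\right) = -43 - -77 = -43 + 77 = 34$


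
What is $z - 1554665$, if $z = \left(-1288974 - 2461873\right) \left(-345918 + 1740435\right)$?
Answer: $-5230621460564$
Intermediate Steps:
$z = -5230619905899$ ($z = \left(-3750847\right) 1394517 = -5230619905899$)
$z - 1554665 = -5230619905899 - 1554665 = -5230621460564$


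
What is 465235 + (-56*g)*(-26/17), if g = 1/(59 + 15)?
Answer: 292633543/629 ≈ 4.6524e+5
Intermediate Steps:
g = 1/74 ≈ 0.013514
465235 + (-56*g)*(-26/17) = 465235 + (-56*1/74)*(-26/17) = 465235 - (-728)/(37*17) = 465235 - 28/37*(-26/17) = 465235 + 728/629 = 292633543/629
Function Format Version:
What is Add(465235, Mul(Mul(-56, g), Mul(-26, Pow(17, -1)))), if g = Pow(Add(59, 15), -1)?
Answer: Rational(292633543, 629) ≈ 4.6524e+5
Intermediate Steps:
g = Rational(1, 74) (g = Pow(74, -1) = Rational(1, 74) ≈ 0.013514)
Add(465235, Mul(Mul(-56, g), Mul(-26, Pow(17, -1)))) = Add(465235, Mul(Mul(-56, Rational(1, 74)), Mul(-26, Pow(17, -1)))) = Add(465235, Mul(Rational(-28, 37), Mul(-26, Rational(1, 17)))) = Add(465235, Mul(Rational(-28, 37), Rational(-26, 17))) = Add(465235, Rational(728, 629)) = Rational(292633543, 629)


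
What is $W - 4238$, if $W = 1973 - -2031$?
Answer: $-234$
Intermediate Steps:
$W = 4004$ ($W = 1973 + 2031 = 4004$)
$W - 4238 = 4004 - 4238 = -234$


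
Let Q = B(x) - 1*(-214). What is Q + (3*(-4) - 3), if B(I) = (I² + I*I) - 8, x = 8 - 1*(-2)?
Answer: 391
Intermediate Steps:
x = 10 (x = 8 + 2 = 10)
B(I) = -8 + 2*I² (B(I) = (I² + I²) - 8 = 2*I² - 8 = -8 + 2*I²)
Q = 406 (Q = (-8 + 2*10²) - 1*(-214) = (-8 + 2*100) + 214 = (-8 + 200) + 214 = 192 + 214 = 406)
Q + (3*(-4) - 3) = 406 + (3*(-4) - 3) = 406 + (-12 - 3) = 406 - 15 = 391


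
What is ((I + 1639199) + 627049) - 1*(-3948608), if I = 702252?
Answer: 6917108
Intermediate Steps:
((I + 1639199) + 627049) - 1*(-3948608) = ((702252 + 1639199) + 627049) - 1*(-3948608) = (2341451 + 627049) + 3948608 = 2968500 + 3948608 = 6917108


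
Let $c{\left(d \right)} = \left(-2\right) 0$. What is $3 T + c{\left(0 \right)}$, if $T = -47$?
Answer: $-141$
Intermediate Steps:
$c{\left(d \right)} = 0$
$3 T + c{\left(0 \right)} = 3 \left(-47\right) + 0 = -141 + 0 = -141$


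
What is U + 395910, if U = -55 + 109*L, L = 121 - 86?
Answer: 399670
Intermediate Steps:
L = 35
U = 3760 (U = -55 + 109*35 = -55 + 3815 = 3760)
U + 395910 = 3760 + 395910 = 399670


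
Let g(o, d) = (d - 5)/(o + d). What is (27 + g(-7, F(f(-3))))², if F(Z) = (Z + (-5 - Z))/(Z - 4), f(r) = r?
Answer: 370881/484 ≈ 766.28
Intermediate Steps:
F(Z) = -5/(-4 + Z)
g(o, d) = (-5 + d)/(d + o)
(27 + g(-7, F(f(-3))))² = (27 + (-5 - 5/(-4 - 3))/(-5/(-4 - 3) - 7))² = (27 + (-5 - 5/(-7))/(-5/(-7) - 7))² = (27 + (-5 - 5*(-⅐))/(-5*(-⅐) - 7))² = (27 + (-5 + 5/7)/(5/7 - 7))² = (27 - 30/7/(-44/7))² = (27 - 7/44*(-30/7))² = (27 + 15/22)² = (609/22)² = 370881/484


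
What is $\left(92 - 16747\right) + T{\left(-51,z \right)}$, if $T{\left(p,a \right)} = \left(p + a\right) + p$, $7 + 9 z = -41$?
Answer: $- \frac{50287}{3} \approx -16762.0$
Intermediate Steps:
$z = - \frac{16}{3}$ ($z = - \frac{7}{9} + \frac{1}{9} \left(-41\right) = - \frac{7}{9} - \frac{41}{9} = - \frac{16}{3} \approx -5.3333$)
$T{\left(p,a \right)} = a + 2 p$ ($T{\left(p,a \right)} = \left(a + p\right) + p = a + 2 p$)
$\left(92 - 16747\right) + T{\left(-51,z \right)} = \left(92 - 16747\right) + \left(- \frac{16}{3} + 2 \left(-51\right)\right) = -16655 - \frac{322}{3} = - \frac{50287}{3}$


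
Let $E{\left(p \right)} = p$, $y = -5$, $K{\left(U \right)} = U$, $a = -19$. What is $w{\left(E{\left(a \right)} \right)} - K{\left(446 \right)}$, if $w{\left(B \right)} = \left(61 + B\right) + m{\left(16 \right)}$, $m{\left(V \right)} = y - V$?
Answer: $-425$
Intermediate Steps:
$m{\left(V \right)} = -5 - V$
$w{\left(B \right)} = 40 + B$ ($w{\left(B \right)} = \left(61 + B\right) - 21 = 40 + B$)
$w{\left(E{\left(a \right)} \right)} - K{\left(446 \right)} = \left(40 - 19\right) - 446 = 21 - 446 = -425$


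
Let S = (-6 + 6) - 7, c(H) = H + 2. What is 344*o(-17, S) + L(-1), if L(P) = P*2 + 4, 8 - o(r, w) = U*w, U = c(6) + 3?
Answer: 29242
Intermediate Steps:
c(H) = 2 + H
U = 11 (U = (2 + 6) + 3 = 8 + 3 = 11)
S = -7 (S = 0 - 7 = -7)
o(r, w) = 8 - 11*w
L(P) = 4 + 2*P (L(P) = 2*P + 4 = 4 + 2*P)
344*o(-17, S) + L(-1) = 344*(8 - 11*(-7)) + (4 + 2*(-1)) = 344*(8 + 77) + (4 - 2) = 344*85 + 2 = 29240 + 2 = 29242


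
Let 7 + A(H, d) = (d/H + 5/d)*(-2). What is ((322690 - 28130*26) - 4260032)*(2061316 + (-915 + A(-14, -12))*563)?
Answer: -151156478657269/21 ≈ -7.1979e+12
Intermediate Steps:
A(H, d) = -7 - 10/d - 2*d/H (A(H, d) = -7 + (d/H + 5/d)*(-2) = -7 + (5/d + d/H)*(-2) = -7 + (-10/d - 2*d/H) = -7 - 10/d - 2*d/H)
((322690 - 28130*26) - 4260032)*(2061316 + (-915 + A(-14, -12))*563) = ((322690 - 28130*26) - 4260032)*(2061316 + (-915 + (-7 - 10/(-12) - 2*(-12)/(-14)))*563) = ((322690 - 731380) - 4260032)*(2061316 + (-915 + (-7 - 10*(-1/12) - 2*(-12)*(-1/14)))*563) = (-408690 - 4260032)*(2061316 + (-915 + (-7 + 5/6 - 12/7))*563) = -4668722*(2061316 + (-915 - 331/42)*563) = -4668722*(2061316 - 38761/42*563) = -4668722*(2061316 - 21822443/42) = -4668722*64752829/42 = -151156478657269/21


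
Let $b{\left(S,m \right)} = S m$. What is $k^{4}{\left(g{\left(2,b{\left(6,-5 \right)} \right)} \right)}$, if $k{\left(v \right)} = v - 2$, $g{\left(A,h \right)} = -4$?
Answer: $1296$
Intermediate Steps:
$k{\left(v \right)} = -2 + v$
$k^{4}{\left(g{\left(2,b{\left(6,-5 \right)} \right)} \right)} = \left(-2 - 4\right)^{4} = \left(-6\right)^{4} = 1296$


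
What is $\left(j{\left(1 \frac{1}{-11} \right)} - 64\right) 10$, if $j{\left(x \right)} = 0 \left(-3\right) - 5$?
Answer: $-690$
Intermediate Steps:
$j{\left(x \right)} = -5$ ($j{\left(x \right)} = 0 - 5 = -5$)
$\left(j{\left(1 \frac{1}{-11} \right)} - 64\right) 10 = \left(-5 - 64\right) 10 = \left(-69\right) 10 = -690$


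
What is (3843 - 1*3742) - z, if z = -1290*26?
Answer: 33641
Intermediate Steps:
z = -33540
(3843 - 1*3742) - z = (3843 - 1*3742) - 1*(-33540) = (3843 - 3742) + 33540 = 101 + 33540 = 33641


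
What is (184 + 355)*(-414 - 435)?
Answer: -457611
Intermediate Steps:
(184 + 355)*(-414 - 435) = 539*(-849) = -457611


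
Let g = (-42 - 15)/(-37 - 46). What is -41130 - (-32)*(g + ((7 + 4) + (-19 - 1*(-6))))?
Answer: -3417278/83 ≈ -41172.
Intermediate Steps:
g = 57/83 (g = -57/(-83) = -57*(-1/83) = 57/83 ≈ 0.68675)
-41130 - (-32)*(g + ((7 + 4) + (-19 - 1*(-6)))) = -41130 - (-32)*(57/83 + ((7 + 4) + (-19 - 1*(-6)))) = -41130 - (-32)*(57/83 + (11 + (-19 + 6))) = -41130 - (-32)*(57/83 + (11 - 13)) = -41130 - (-32)*(57/83 - 2) = -41130 - (-32)*(-109)/83 = -41130 - 1*3488/83 = -41130 - 3488/83 = -3417278/83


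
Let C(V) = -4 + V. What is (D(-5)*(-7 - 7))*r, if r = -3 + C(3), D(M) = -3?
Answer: -168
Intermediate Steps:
r = -4 (r = -3 + (-4 + 3) = -3 - 1 = -4)
(D(-5)*(-7 - 7))*r = -3*(-7 - 7)*(-4) = -3*(-14)*(-4) = 42*(-4) = -168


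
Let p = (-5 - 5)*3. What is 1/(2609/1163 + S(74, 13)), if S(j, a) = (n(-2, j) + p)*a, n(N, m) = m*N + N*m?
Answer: -1163/4926185 ≈ -0.00023609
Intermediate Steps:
n(N, m) = 2*N*m (n(N, m) = N*m + N*m = 2*N*m)
p = -30 (p = -10*3 = -30)
S(j, a) = a*(-30 - 4*j) (S(j, a) = (2*(-2)*j - 30)*a = (-4*j - 30)*a = (-30 - 4*j)*a = a*(-30 - 4*j))
1/(2609/1163 + S(74, 13)) = 1/(2609/1163 - 2*13*(15 + 2*74)) = 1/(2609*(1/1163) - 2*13*(15 + 148)) = 1/(2609/1163 - 2*13*163) = 1/(2609/1163 - 4238) = 1/(-4926185/1163) = -1163/4926185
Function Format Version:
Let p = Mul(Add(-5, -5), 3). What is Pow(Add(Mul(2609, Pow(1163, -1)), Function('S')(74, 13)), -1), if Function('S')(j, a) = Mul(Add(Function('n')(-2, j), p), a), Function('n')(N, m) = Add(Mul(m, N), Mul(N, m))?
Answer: Rational(-1163, 4926185) ≈ -0.00023609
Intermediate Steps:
Function('n')(N, m) = Mul(2, N, m) (Function('n')(N, m) = Add(Mul(N, m), Mul(N, m)) = Mul(2, N, m))
p = -30 (p = Mul(-10, 3) = -30)
Function('S')(j, a) = Mul(a, Add(-30, Mul(-4, j))) (Function('S')(j, a) = Mul(Add(Mul(2, -2, j), -30), a) = Mul(Add(Mul(-4, j), -30), a) = Mul(Add(-30, Mul(-4, j)), a) = Mul(a, Add(-30, Mul(-4, j))))
Pow(Add(Mul(2609, Pow(1163, -1)), Function('S')(74, 13)), -1) = Pow(Add(Mul(2609, Pow(1163, -1)), Mul(-2, 13, Add(15, Mul(2, 74)))), -1) = Pow(Add(Mul(2609, Rational(1, 1163)), Mul(-2, 13, Add(15, 148))), -1) = Pow(Add(Rational(2609, 1163), Mul(-2, 13, 163)), -1) = Pow(Add(Rational(2609, 1163), -4238), -1) = Pow(Rational(-4926185, 1163), -1) = Rational(-1163, 4926185)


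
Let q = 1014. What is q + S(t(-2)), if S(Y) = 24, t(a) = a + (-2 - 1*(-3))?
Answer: 1038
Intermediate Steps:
t(a) = 1 + a (t(a) = a + (-2 + 3) = a + 1 = 1 + a)
q + S(t(-2)) = 1014 + 24 = 1038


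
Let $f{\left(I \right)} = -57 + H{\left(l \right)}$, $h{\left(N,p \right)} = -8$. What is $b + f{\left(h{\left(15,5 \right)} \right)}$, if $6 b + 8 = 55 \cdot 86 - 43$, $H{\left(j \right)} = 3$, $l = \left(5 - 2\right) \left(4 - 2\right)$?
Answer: $\frac{4355}{6} \approx 725.83$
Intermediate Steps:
$l = 6$ ($l = 3 \cdot 2 = 6$)
$f{\left(I \right)} = -54$ ($f{\left(I \right)} = -57 + 3 = -54$)
$b = \frac{4679}{6}$ ($b = - \frac{4}{3} + \frac{55 \cdot 86 - 43}{6} = - \frac{4}{3} + \frac{4730 - 43}{6} = - \frac{4}{3} + \frac{1}{6} \cdot 4687 = - \frac{4}{3} + \frac{4687}{6} = \frac{4679}{6} \approx 779.83$)
$b + f{\left(h{\left(15,5 \right)} \right)} = \frac{4679}{6} - 54 = \frac{4355}{6}$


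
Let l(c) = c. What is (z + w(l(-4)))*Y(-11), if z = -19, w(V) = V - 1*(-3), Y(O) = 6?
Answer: -120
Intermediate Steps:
w(V) = 3 + V (w(V) = V + 3 = 3 + V)
(z + w(l(-4)))*Y(-11) = (-19 + (3 - 4))*6 = (-19 - 1)*6 = -20*6 = -120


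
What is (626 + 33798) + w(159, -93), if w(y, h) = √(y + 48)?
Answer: 34424 + 3*√23 ≈ 34438.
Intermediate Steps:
w(y, h) = √(48 + y)
(626 + 33798) + w(159, -93) = (626 + 33798) + √(48 + 159) = 34424 + √207 = 34424 + 3*√23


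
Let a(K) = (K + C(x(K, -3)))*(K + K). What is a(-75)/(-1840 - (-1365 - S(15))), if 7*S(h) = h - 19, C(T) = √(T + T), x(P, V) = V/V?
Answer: -78750/3329 + 1050*√2/3329 ≈ -23.210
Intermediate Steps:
x(P, V) = 1
C(T) = √2*√T (C(T) = √(2*T) = √2*√T)
a(K) = 2*K*(K + √2) (a(K) = (K + √2*√1)*(K + K) = (K + √2*1)*(2*K) = (K + √2)*(2*K) = 2*K*(K + √2))
S(h) = -19/7 + h/7 (S(h) = (h - 19)/7 = (-19 + h)/7 = -19/7 + h/7)
a(-75)/(-1840 - (-1365 - S(15))) = (2*(-75)*(-75 + √2))/(-1840 - (-1365 - (-19/7 + (⅐)*15))) = (11250 - 150*√2)/(-1840 - (-1365 - (-19/7 + 15/7))) = (11250 - 150*√2)/(-1840 - (-1365 - 1*(-4/7))) = (11250 - 150*√2)/(-1840 - (-1365 + 4/7)) = (11250 - 150*√2)/(-1840 - 1*(-9551/7)) = (11250 - 150*√2)/(-1840 + 9551/7) = (11250 - 150*√2)/(-3329/7) = (11250 - 150*√2)*(-7/3329) = -78750/3329 + 1050*√2/3329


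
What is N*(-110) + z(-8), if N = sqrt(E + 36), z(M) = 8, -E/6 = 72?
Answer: 8 - 660*I*sqrt(11) ≈ 8.0 - 2189.0*I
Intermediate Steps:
E = -432 (E = -6*72 = -432)
N = 6*I*sqrt(11) (N = sqrt(-432 + 36) = sqrt(-396) = 6*I*sqrt(11) ≈ 19.9*I)
N*(-110) + z(-8) = (6*I*sqrt(11))*(-110) + 8 = -660*I*sqrt(11) + 8 = 8 - 660*I*sqrt(11)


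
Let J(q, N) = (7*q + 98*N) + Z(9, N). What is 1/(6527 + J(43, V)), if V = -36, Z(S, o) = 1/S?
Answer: 9/29701 ≈ 0.00030302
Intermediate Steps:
J(q, N) = ⅑ + 7*q + 98*N (J(q, N) = (7*q + 98*N) + 1/9 = (7*q + 98*N) + ⅑ = ⅑ + 7*q + 98*N)
1/(6527 + J(43, V)) = 1/(6527 + (⅑ + 7*43 + 98*(-36))) = 1/(6527 + (⅑ + 301 - 3528)) = 1/(6527 - 29042/9) = 1/(29701/9) = 9/29701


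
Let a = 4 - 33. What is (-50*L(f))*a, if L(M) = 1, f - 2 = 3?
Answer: 1450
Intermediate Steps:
f = 5 (f = 2 + 3 = 5)
a = -29
(-50*L(f))*a = -50*1*(-29) = -50*(-29) = 1450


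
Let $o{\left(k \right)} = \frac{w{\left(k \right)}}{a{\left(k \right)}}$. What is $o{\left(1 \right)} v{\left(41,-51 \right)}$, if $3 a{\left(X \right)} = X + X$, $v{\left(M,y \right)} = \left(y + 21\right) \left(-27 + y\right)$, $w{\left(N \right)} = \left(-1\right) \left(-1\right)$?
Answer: $3510$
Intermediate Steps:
$w{\left(N \right)} = 1$
$v{\left(M,y \right)} = \left(-27 + y\right) \left(21 + y\right)$ ($v{\left(M,y \right)} = \left(21 + y\right) \left(-27 + y\right) = \left(-27 + y\right) \left(21 + y\right)$)
$a{\left(X \right)} = \frac{2 X}{3}$ ($a{\left(X \right)} = \frac{X + X}{3} = \frac{2 X}{3}$)
$o{\left(k \right)} = \frac{3}{2 k}$ ($o{\left(k \right)} = 1 \frac{1}{\frac{2}{3} k} = 1 \frac{3}{2 k} = \frac{3}{2 k}$)
$o{\left(1 \right)} v{\left(41,-51 \right)} = \frac{3}{2 \cdot 1} \left(-567 + \left(-51\right)^{2} - -306\right) = \frac{3}{2} \cdot 1 \left(-567 + 2601 + 306\right) = \frac{3}{2} \cdot 2340 = 3510$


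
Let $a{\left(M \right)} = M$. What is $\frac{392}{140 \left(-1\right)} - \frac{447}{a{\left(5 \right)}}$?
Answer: $- \frac{461}{5} \approx -92.2$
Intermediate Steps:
$\frac{392}{140 \left(-1\right)} - \frac{447}{a{\left(5 \right)}} = \frac{392}{140 \left(-1\right)} - \frac{447}{5} = \frac{392}{-140} - \frac{447}{5} = 392 \left(- \frac{1}{140}\right) - \frac{447}{5} = - \frac{14}{5} - \frac{447}{5} = - \frac{461}{5}$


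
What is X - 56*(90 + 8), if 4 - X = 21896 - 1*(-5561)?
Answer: -32941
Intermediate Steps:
X = -27453 (X = 4 - (21896 - 1*(-5561)) = 4 - (21896 + 5561) = 4 - 1*27457 = 4 - 27457 = -27453)
X - 56*(90 + 8) = -27453 - 56*(90 + 8) = -27453 - 56*98 = -27453 - 5488 = -32941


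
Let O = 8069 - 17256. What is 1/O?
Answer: -1/9187 ≈ -0.00010885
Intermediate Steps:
O = -9187
1/O = 1/(-9187) = -1/9187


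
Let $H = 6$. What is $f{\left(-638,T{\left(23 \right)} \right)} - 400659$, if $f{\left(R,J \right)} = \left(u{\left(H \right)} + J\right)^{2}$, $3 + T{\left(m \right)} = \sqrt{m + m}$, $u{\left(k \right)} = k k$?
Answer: $-399524 + 66 \sqrt{46} \approx -3.9908 \cdot 10^{5}$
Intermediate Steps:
$u{\left(k \right)} = k^{2}$
$T{\left(m \right)} = -3 + \sqrt{2} \sqrt{m}$ ($T{\left(m \right)} = -3 + \sqrt{m + m} = -3 + \sqrt{2 m} = -3 + \sqrt{2} \sqrt{m}$)
$f{\left(R,J \right)} = \left(36 + J\right)^{2}$ ($f{\left(R,J \right)} = \left(6^{2} + J\right)^{2} = \left(36 + J\right)^{2}$)
$f{\left(-638,T{\left(23 \right)} \right)} - 400659 = \left(36 - \left(3 - \sqrt{2} \sqrt{23}\right)\right)^{2} - 400659 = \left(36 - \left(3 - \sqrt{46}\right)\right)^{2} - 400659 = \left(33 + \sqrt{46}\right)^{2} - 400659 = -400659 + \left(33 + \sqrt{46}\right)^{2}$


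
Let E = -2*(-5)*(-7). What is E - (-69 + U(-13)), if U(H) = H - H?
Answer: -1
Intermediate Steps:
U(H) = 0
E = -70 (E = 10*(-7) = -70)
E - (-69 + U(-13)) = -70 - (-69 + 0) = -70 - 1*(-69) = -70 + 69 = -1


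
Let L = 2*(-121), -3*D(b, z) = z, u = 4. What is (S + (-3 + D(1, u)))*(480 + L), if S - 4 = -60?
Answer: -43078/3 ≈ -14359.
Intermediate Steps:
S = -56 (S = 4 - 60 = -56)
D(b, z) = -z/3
L = -242
(S + (-3 + D(1, u)))*(480 + L) = (-56 + (-3 - 1/3*4))*(480 - 242) = (-56 + (-3 - 4/3))*238 = (-56 - 13/3)*238 = -181/3*238 = -43078/3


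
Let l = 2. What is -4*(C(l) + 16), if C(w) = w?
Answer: -72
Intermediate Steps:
-4*(C(l) + 16) = -4*(2 + 16) = -4*18 = -72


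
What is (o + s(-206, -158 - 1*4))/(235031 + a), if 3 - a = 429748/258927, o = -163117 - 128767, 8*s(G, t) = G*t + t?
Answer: -298007111037/243424875080 ≈ -1.2242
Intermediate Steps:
s(G, t) = t/8 + G*t/8 (s(G, t) = (G*t + t)/8 = (t + G*t)/8 = t/8 + G*t/8)
o = -291884
a = 347033/258927 (a = 3 - 429748/258927 = 347033/258927 ≈ 1.3403)
(o + s(-206, -158 - 1*4))/(235031 + a) = (-291884 + (-158 - 1*4)*(1 - 206)/8)/(235031 + 347033/258927) = (-291884 + (⅛)*(-158 - 4)*(-205))/(60856218770/258927) = (-291884 + (⅛)*(-162)*(-205))*(258927/60856218770) = (-291884 + 16605/4)*(258927/60856218770) = -1150931/4*258927/60856218770 = -298007111037/243424875080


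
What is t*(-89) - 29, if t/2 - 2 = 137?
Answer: -24771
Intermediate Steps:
t = 278 (t = 4 + 2*137 = 4 + 274 = 278)
t*(-89) - 29 = 278*(-89) - 29 = -24742 - 29 = -24771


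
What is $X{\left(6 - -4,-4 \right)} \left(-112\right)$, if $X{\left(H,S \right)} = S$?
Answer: $448$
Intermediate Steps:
$X{\left(6 - -4,-4 \right)} \left(-112\right) = \left(-4\right) \left(-112\right) = 448$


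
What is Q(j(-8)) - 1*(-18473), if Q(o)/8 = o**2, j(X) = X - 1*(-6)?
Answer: 18505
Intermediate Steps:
j(X) = 6 + X (j(X) = X + 6 = 6 + X)
Q(o) = 8*o**2
Q(j(-8)) - 1*(-18473) = 8*(6 - 8)**2 - 1*(-18473) = 8*(-2)**2 + 18473 = 8*4 + 18473 = 32 + 18473 = 18505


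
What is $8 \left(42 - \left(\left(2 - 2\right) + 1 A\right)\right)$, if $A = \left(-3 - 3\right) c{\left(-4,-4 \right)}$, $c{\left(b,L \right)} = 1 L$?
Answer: $144$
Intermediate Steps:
$c{\left(b,L \right)} = L$
$A = 24$ ($A = \left(-3 - 3\right) \left(-4\right) = \left(-6\right) \left(-4\right) = 24$)
$8 \left(42 - \left(\left(2 - 2\right) + 1 A\right)\right) = 8 \left(42 - \left(\left(2 - 2\right) + 1 \cdot 24\right)\right) = 8 \left(42 - \left(0 + 24\right)\right) = 8 \left(42 - 24\right) = 8 \cdot 18 = 144$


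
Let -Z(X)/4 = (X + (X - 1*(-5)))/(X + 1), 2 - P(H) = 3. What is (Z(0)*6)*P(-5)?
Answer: 120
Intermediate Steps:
P(H) = -1 (P(H) = 2 - 1*3 = 2 - 3 = -1)
Z(X) = -4*(5 + 2*X)/(1 + X) (Z(X) = -4*(X + (X - 1*(-5)))/(X + 1) = -4*(X + (X + 5))/(1 + X) = -4*(X + (5 + X))/(1 + X) = -4*(5 + 2*X)/(1 + X))
(Z(0)*6)*P(-5) = ((4*(-5 - 2*0)/(1 + 0))*6)*(-1) = ((4*(-5 + 0)/1)*6)*(-1) = ((4*1*(-5))*6)*(-1) = -20*6*(-1) = -120*(-1) = 120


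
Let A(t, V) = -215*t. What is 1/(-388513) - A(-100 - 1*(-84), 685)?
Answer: -1336484721/388513 ≈ -3440.0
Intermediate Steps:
1/(-388513) - A(-100 - 1*(-84), 685) = 1/(-388513) - (-215)*(-100 - 1*(-84)) = -1/388513 - (-215)*(-100 + 84) = -1/388513 - (-215)*(-16) = -1/388513 - 1*3440 = -1/388513 - 3440 = -1336484721/388513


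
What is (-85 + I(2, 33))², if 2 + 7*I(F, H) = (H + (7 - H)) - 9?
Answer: 358801/49 ≈ 7322.5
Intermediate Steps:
I(F, H) = -4/7 (I(F, H) = -2/7 + ((H + (7 - H)) - 9)/7 = -2/7 + (7 - 9)/7 = -2/7 + (⅐)*(-2) = -2/7 - 2/7 = -4/7)
(-85 + I(2, 33))² = (-85 - 4/7)² = (-599/7)² = 358801/49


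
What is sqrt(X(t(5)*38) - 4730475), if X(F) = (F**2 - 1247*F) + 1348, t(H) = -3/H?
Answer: I*sqrt(117504389)/5 ≈ 2168.0*I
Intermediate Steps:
X(F) = 1348 + F**2 - 1247*F
sqrt(X(t(5)*38) - 4730475) = sqrt((1348 + (-3/5*38)**2 - 1247*(-3/5)*38) - 4730475) = sqrt((1348 + (-3*1/5*38)**2 - 1247*(-3*1/5)*38) - 4730475) = sqrt((1348 + (-3/5*38)**2 - (-3741)*38/5) - 4730475) = sqrt((1348 + (-114/5)**2 - 1247*(-114/5)) - 4730475) = sqrt((1348 + 12996/25 + 142158/5) - 4730475) = sqrt(757486/25 - 4730475) = sqrt(-117504389/25) = I*sqrt(117504389)/5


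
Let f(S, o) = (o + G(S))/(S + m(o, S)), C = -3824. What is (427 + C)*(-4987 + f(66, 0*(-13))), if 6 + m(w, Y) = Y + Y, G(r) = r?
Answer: 542069481/32 ≈ 1.6940e+7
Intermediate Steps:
m(w, Y) = -6 + 2*Y (m(w, Y) = -6 + (Y + Y) = -6 + 2*Y)
f(S, o) = (S + o)/(-6 + 3*S) (f(S, o) = (o + S)/(S + (-6 + 2*S)) = (S + o)/(-6 + 3*S))
(427 + C)*(-4987 + f(66, 0*(-13))) = (427 - 3824)*(-4987 + (66 + 0*(-13))/(3*(-2 + 66))) = -3397*(-4987 + (1/3)*(66 + 0)/64) = -3397*(-4987 + (1/3)*(1/64)*66) = -3397*(-4987 + 11/32) = -3397*(-159573/32) = 542069481/32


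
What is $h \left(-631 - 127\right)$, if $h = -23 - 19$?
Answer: $31836$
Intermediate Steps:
$h = -42$
$h \left(-631 - 127\right) = - 42 \left(-631 - 127\right) = \left(-42\right) \left(-758\right) = 31836$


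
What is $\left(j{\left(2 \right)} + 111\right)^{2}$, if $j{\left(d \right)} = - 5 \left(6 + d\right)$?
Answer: $5041$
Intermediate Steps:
$j{\left(d \right)} = -30 - 5 d$
$\left(j{\left(2 \right)} + 111\right)^{2} = \left(\left(-30 - 10\right) + 111\right)^{2} = \left(-40 + 111\right)^{2} = 71^{2} = 5041$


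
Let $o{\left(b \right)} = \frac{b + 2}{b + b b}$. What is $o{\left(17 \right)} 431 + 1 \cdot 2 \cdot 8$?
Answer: $\frac{13085}{306} \approx 42.761$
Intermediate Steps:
$o{\left(b \right)} = \frac{2 + b}{b + b^{2}}$
$o{\left(17 \right)} 431 + 1 \cdot 2 \cdot 8 = \frac{2 + 17}{17 \left(1 + 17\right)} 431 + 1 \cdot 2 \cdot 8 = \frac{1}{17} \cdot \frac{1}{18} \cdot 19 \cdot 431 + 2 \cdot 8 = \frac{1}{17} \cdot \frac{1}{18} \cdot 19 \cdot 431 + 16 = \frac{19}{306} \cdot 431 + 16 = \frac{8189}{306} + 16 = \frac{13085}{306}$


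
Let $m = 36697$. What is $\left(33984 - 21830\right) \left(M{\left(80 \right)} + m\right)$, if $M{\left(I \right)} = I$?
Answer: $446987658$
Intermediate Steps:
$\left(33984 - 21830\right) \left(M{\left(80 \right)} + m\right) = \left(33984 - 21830\right) \left(80 + 36697\right) = 12154 \cdot 36777 = 446987658$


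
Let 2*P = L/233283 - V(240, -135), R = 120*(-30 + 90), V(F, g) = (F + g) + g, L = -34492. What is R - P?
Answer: 1676155601/233283 ≈ 7185.1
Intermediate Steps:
V(F, g) = F + 2*g
R = 7200 (R = 120*60 = 7200)
P = 3481999/233283 (P = (-34492/233283 - (240 + 2*(-135)))/2 = (-34492*1/233283 - (240 - 270))/2 = (-34492/233283 - 1*(-30))/2 = (-34492/233283 + 30)/2 = (½)*(6963998/233283) = 3481999/233283 ≈ 14.926)
R - P = 7200 - 1*3481999/233283 = 7200 - 3481999/233283 = 1676155601/233283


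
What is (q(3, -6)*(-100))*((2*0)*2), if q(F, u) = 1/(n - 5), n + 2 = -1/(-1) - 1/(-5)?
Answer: 0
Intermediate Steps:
n = -4/5 (n = -2 + (-1/(-1) - 1/(-5)) = -2 + (-1*(-1) - 1*(-1/5)) = -2 + (1 + 1/5) = -2 + 6/5 = -4/5 ≈ -0.80000)
q(F, u) = -5/29 (q(F, u) = 1/(-4/5 - 5) = 1/(-29/5) = -5/29)
(q(3, -6)*(-100))*((2*0)*2) = (-5/29*(-100))*((2*0)*2) = 500*(0*2)/29 = (500/29)*0 = 0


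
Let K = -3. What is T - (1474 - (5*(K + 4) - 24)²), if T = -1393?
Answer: -2506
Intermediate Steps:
T - (1474 - (5*(K + 4) - 24)²) = -1393 - (1474 - (5*(-3 + 4) - 24)²) = -1393 - (1474 - (5*1 - 24)²) = -1393 - (1474 - (5 - 24)²) = -1393 - (1474 - 1*(-19)²) = -1393 - (1474 - 1*361) = -1393 - (1474 - 361) = -1393 - 1*1113 = -1393 - 1113 = -2506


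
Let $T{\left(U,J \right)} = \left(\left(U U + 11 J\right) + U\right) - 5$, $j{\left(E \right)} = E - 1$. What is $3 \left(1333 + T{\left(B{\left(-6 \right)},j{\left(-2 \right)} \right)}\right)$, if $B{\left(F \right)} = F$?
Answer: $3975$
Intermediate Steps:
$j{\left(E \right)} = -1 + E$ ($j{\left(E \right)} = E - 1 = -1 + E$)
$T{\left(U,J \right)} = -5 + U + U^{2} + 11 J$ ($T{\left(U,J \right)} = \left(\left(U^{2} + 11 J\right) + U\right) - 5 = \left(U + U^{2} + 11 J\right) - 5 = -5 + U + U^{2} + 11 J$)
$3 \left(1333 + T{\left(B{\left(-6 \right)},j{\left(-2 \right)} \right)}\right) = 3 \left(1333 + \left(-5 - 6 + \left(-6\right)^{2} + 11 \left(-1 - 2\right)\right)\right) = 3 \left(1333 + \left(-5 - 6 + 36 + 11 \left(-3\right)\right)\right) = 3 \left(1333 - 8\right) = 3 \cdot 1325 = 3975$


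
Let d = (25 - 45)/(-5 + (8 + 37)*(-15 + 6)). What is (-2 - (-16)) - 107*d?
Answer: 360/41 ≈ 8.7805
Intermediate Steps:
d = 2/41 (d = -20/(-5 + 45*(-9)) = -20/(-5 - 405) = -20/(-410) = -20*(-1/410) = 2/41 ≈ 0.048781)
(-2 - (-16)) - 107*d = (-2 - (-16)) - 107*2/41 = (-2 - 4*(-4)) - 214/41 = (-2 + 16) - 214/41 = 14 - 214/41 = 360/41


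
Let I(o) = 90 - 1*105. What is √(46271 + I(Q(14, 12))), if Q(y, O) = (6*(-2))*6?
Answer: 28*√59 ≈ 215.07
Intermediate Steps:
Q(y, O) = -72 (Q(y, O) = -12*6 = -72)
I(o) = -15 (I(o) = 90 - 105 = -15)
√(46271 + I(Q(14, 12))) = √(46271 - 15) = √46256 = 28*√59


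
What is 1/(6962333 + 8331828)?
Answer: 1/15294161 ≈ 6.5384e-8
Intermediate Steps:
1/(6962333 + 8331828) = 1/15294161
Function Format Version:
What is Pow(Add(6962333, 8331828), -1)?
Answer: Rational(1, 15294161) ≈ 6.5384e-8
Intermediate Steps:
Pow(Add(6962333, 8331828), -1) = Pow(15294161, -1) = Rational(1, 15294161)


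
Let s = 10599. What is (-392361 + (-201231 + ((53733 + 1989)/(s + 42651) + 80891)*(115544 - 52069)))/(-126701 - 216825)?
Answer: -911290157204/60975865 ≈ -14945.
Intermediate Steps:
(-392361 + (-201231 + ((53733 + 1989)/(s + 42651) + 80891)*(115544 - 52069)))/(-126701 - 216825) = (-392361 + (-201231 + ((53733 + 1989)/(10599 + 42651) + 80891)*(115544 - 52069)))/(-126701 - 216825) = (-392361 + (-201231 + (55722/53250 + 80891)*63475))/(-343526) = (-392361 + (-201231 + (55722*(1/53250) + 80891)*63475))*(-1/343526) = (-392361 + (-201231 + (9287/8875 + 80891)*63475))*(-1/343526) = (-392361 + (-201231 + (717916912/8875)*63475))*(-1/343526) = (-392361 + (-201231 + 1822791039568/355))*(-1/343526) = (-392361 + 1822719602563/355)*(-1/343526) = (1822580314408/355)*(-1/343526) = -911290157204/60975865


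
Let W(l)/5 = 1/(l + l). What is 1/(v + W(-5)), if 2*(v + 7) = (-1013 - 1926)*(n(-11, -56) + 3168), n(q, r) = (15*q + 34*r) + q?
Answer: -2/3197647 ≈ -6.2546e-7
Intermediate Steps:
W(l) = 5/(2*l) (W(l) = 5/(l + l) = 5/((2*l)) = 5*(1/(2*l)) = 5/(2*l))
n(q, r) = 16*q + 34*r
v = -1598823 (v = -7 + ((-1013 - 1926)*((16*(-11) + 34*(-56)) + 3168))/2 = -7 + (-2939*((-176 - 1904) + 3168))/2 = -7 + (-2939*(-2080 + 3168))/2 = -7 + (-2939*1088)/2 = -7 + (½)*(-3197632) = -7 - 1598816 = -1598823)
1/(v + W(-5)) = 1/(-1598823 + (5/2)/(-5)) = 1/(-1598823 + (5/2)*(-⅕)) = 1/(-1598823 - ½) = 1/(-3197647/2) = -2/3197647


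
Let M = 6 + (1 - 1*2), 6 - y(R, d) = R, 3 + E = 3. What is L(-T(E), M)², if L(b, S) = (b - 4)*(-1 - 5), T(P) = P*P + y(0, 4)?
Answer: 3600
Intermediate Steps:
E = 0 (E = -3 + 3 = 0)
y(R, d) = 6 - R
T(P) = 6 + P² (T(P) = P*P + (6 - 1*0) = P² + (6 + 0) = P² + 6 = 6 + P²)
M = 5 (M = 6 + (1 - 2) = 6 - 1 = 5)
L(b, S) = 24 - 6*b (L(b, S) = (-4 + b)*(-6) = 24 - 6*b)
L(-T(E), M)² = (24 - (-6)*(6 + 0²))² = (24 - (-6)*(6 + 0))² = (24 - (-6)*6)² = (24 - 6*(-6))² = (24 + 36)² = 60² = 3600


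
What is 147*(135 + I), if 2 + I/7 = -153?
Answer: -139650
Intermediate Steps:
I = -1085 (I = -14 + 7*(-153) = -14 - 1071 = -1085)
147*(135 + I) = 147*(135 - 1085) = 147*(-950) = -139650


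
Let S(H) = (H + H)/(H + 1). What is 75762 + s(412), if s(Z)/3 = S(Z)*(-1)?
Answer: 31287234/413 ≈ 75756.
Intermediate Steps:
S(H) = 2*H/(1 + H) (S(H) = (2*H)/(1 + H) = 2*H/(1 + H))
s(Z) = -6*Z/(1 + Z) (s(Z) = 3*((2*Z/(1 + Z))*(-1)) = 3*(-2*Z/(1 + Z)) = -6*Z/(1 + Z))
75762 + s(412) = 75762 - 6*412/(1 + 412) = 75762 - 6*412/413 = 75762 - 6*412*1/413 = 75762 - 2472/413 = 31287234/413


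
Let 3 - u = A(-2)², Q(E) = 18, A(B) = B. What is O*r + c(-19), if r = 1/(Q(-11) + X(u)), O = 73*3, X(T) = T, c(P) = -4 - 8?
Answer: 15/17 ≈ 0.88235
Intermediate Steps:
c(P) = -12
u = -1 (u = 3 - 1*(-2)² = 3 - 1*4 = 3 - 4 = -1)
O = 219
r = 1/17 (r = 1/(18 - 1) = 1/17 ≈ 0.058824)
O*r + c(-19) = 219*(1/17) - 12 = 219/17 - 12 = 15/17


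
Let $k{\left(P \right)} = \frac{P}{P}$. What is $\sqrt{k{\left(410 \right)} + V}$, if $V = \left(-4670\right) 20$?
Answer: $i \sqrt{93399} \approx 305.61 i$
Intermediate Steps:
$k{\left(P \right)} = 1$
$V = -93400$
$\sqrt{k{\left(410 \right)} + V} = \sqrt{1 - 93400} = \sqrt{-93399} = i \sqrt{93399}$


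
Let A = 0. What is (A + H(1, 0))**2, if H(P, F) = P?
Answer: 1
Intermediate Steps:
(A + H(1, 0))**2 = (0 + 1)**2 = 1**2 = 1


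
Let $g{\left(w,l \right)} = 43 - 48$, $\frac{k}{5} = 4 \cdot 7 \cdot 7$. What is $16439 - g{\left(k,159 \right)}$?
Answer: $16444$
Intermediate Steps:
$k = 980$ ($k = 5 \cdot 4 \cdot 7 \cdot 7 = 5 \cdot 28 \cdot 7 = 5 \cdot 196 = 980$)
$g{\left(w,l \right)} = -5$
$16439 - g{\left(k,159 \right)} = 16439 - -5 = 16439 + 5 = 16444$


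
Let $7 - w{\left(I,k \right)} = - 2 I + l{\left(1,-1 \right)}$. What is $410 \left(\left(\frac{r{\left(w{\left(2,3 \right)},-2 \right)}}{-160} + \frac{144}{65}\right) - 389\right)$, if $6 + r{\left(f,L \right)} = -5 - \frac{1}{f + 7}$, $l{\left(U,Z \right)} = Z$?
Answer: $- \frac{313301459}{1976} \approx -1.5855 \cdot 10^{5}$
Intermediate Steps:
$w{\left(I,k \right)} = 8 + 2 I$ ($w{\left(I,k \right)} = 7 - \left(- 2 I - 1\right) = 7 - \left(-1 - 2 I\right) = 7 + \left(1 + 2 I\right) = 8 + 2 I$)
$r{\left(f,L \right)} = -11 - \frac{1}{7 + f}$ ($r{\left(f,L \right)} = -6 - \left(5 + \frac{1}{f + 7}\right) = -6 - \left(5 + \frac{1}{7 + f}\right) = -11 - \frac{1}{7 + f}$)
$410 \left(\left(\frac{r{\left(w{\left(2,3 \right)},-2 \right)}}{-160} + \frac{144}{65}\right) - 389\right) = 410 \left(\left(\frac{\frac{1}{7 + \left(8 + 2 \cdot 2\right)} \left(-78 - 11 \left(8 + 2 \cdot 2\right)\right)}{-160} + \frac{144}{65}\right) - 389\right) = 410 \left(\left(\frac{-78 - 11 \left(8 + 4\right)}{7 + \left(8 + 4\right)} \left(- \frac{1}{160}\right) + 144 \cdot \frac{1}{65}\right) - 389\right) = 410 \left(\left(\frac{-78 - 132}{7 + 12} \left(- \frac{1}{160}\right) + \frac{144}{65}\right) - 389\right) = 410 \left(\left(\frac{-78 - 132}{19} \left(- \frac{1}{160}\right) + \frac{144}{65}\right) - 389\right) = 410 \left(\left(\frac{1}{19} \left(-210\right) \left(- \frac{1}{160}\right) + \frac{144}{65}\right) - 389\right) = 410 \left(\left(\left(- \frac{210}{19}\right) \left(- \frac{1}{160}\right) + \frac{144}{65}\right) - 389\right) = 410 \left(\left(\frac{21}{304} + \frac{144}{65}\right) - 389\right) = 410 \left(\frac{45141}{19760} - 389\right) = 410 \left(- \frac{7641499}{19760}\right) = - \frac{313301459}{1976}$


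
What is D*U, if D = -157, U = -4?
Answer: 628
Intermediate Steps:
D*U = -157*(-4) = 628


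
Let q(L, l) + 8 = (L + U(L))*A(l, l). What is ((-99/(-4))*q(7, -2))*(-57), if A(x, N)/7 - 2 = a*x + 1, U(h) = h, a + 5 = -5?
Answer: -6337089/2 ≈ -3.1685e+6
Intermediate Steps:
a = -10 (a = -5 - 5 = -10)
A(x, N) = 21 - 70*x (A(x, N) = 14 + 7*(-10*x + 1) = 14 + 7*(1 - 10*x) = 14 + (7 - 70*x) = 21 - 70*x)
q(L, l) = -8 + 2*L*(21 - 70*l) (q(L, l) = -8 + (L + L)*(21 - 70*l) = -8 + (2*L)*(21 - 70*l) = -8 + 2*L*(21 - 70*l))
((-99/(-4))*q(7, -2))*(-57) = ((-99/(-4))*(-8 + 42*7 - 140*7*(-2)))*(-57) = ((-99*(-¼))*(-8 + 294 + 1960))*(-57) = ((99/4)*2246)*(-57) = (111177/2)*(-57) = -6337089/2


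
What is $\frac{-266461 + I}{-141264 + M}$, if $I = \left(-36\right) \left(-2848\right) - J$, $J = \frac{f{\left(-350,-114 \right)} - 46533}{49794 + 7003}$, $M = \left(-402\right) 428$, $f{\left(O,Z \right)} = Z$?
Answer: $\frac{4655427977}{8897818020} \approx 0.52321$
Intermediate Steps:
$M = -172056$
$J = - \frac{46647}{56797}$ ($J = \frac{-114 - 46533}{49794 + 7003} = - \frac{46647}{56797} \approx -0.82129$)
$I = \frac{5823329463}{56797}$ ($I = \left(-36\right) \left(-2848\right) - - \frac{46647}{56797} = 102528 + \frac{46647}{56797} = \frac{5823329463}{56797} \approx 1.0253 \cdot 10^{5}$)
$\frac{-266461 + I}{-141264 + M} = \frac{-266461 + \frac{5823329463}{56797}}{-141264 - 172056} = - \frac{9310855954}{56797 \left(-313320\right)} = \left(- \frac{9310855954}{56797}\right) \left(- \frac{1}{313320}\right) = \frac{4655427977}{8897818020}$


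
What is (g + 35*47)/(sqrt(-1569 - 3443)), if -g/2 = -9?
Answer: -1663*I*sqrt(1253)/2506 ≈ -23.49*I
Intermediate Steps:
g = 18 (g = -2*(-9) = 18)
(g + 35*47)/(sqrt(-1569 - 3443)) = (18 + 35*47)/(sqrt(-1569 - 3443)) = (18 + 1645)/(sqrt(-5012)) = 1663/((2*I*sqrt(1253))) = 1663*(-I*sqrt(1253)/2506) = -1663*I*sqrt(1253)/2506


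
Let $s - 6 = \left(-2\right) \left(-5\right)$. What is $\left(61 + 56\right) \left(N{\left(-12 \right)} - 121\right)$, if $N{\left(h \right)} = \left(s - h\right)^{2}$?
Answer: $77571$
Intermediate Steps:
$s = 16$ ($s = 6 - -10 = 6 + 10 = 16$)
$N{\left(h \right)} = \left(16 - h\right)^{2}$
$\left(61 + 56\right) \left(N{\left(-12 \right)} - 121\right) = \left(61 + 56\right) \left(\left(-16 - 12\right)^{2} - 121\right) = 117 \left(\left(-28\right)^{2} - 121\right) = 117 \left(784 - 121\right) = 117 \cdot 663 = 77571$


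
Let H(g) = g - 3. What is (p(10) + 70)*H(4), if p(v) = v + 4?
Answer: 84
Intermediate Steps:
p(v) = 4 + v
H(g) = -3 + g
(p(10) + 70)*H(4) = ((4 + 10) + 70)*(-3 + 4) = (14 + 70)*1 = 84*1 = 84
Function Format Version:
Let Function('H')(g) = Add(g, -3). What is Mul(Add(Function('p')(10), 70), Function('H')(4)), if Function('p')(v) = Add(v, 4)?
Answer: 84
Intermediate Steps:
Function('p')(v) = Add(4, v)
Function('H')(g) = Add(-3, g)
Mul(Add(Function('p')(10), 70), Function('H')(4)) = Mul(Add(Add(4, 10), 70), Add(-3, 4)) = Mul(Add(14, 70), 1) = Mul(84, 1) = 84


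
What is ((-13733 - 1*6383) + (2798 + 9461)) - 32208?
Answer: -40065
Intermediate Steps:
((-13733 - 1*6383) + (2798 + 9461)) - 32208 = ((-13733 - 6383) + 12259) - 32208 = (-20116 + 12259) - 32208 = -7857 - 32208 = -40065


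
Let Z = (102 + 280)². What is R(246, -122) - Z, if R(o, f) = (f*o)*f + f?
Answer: 3515418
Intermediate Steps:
R(o, f) = f + o*f² (R(o, f) = o*f² + f = f + o*f²)
Z = 145924 (Z = 382² = 145924)
R(246, -122) - Z = -122*(1 - 122*246) - 1*145924 = -122*(1 - 30012) - 145924 = -122*(-30011) - 145924 = 3661342 - 145924 = 3515418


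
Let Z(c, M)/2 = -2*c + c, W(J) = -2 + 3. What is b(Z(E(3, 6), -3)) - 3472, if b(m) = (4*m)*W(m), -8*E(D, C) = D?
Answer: -3469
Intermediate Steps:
E(D, C) = -D/8
W(J) = 1
Z(c, M) = -2*c (Z(c, M) = 2*(-2*c + c) = 2*(-c) = -2*c)
b(m) = 4*m (b(m) = (4*m)*1 = 4*m)
b(Z(E(3, 6), -3)) - 3472 = 4*(-(-1)*3/4) - 3472 = 4*(-2*(-3/8)) - 3472 = 4*(3/4) - 3472 = 3 - 3472 = -3469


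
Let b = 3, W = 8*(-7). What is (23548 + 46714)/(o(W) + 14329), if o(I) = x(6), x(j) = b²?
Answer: 35131/7169 ≈ 4.9004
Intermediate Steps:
W = -56
x(j) = 9 (x(j) = 3² = 9)
o(I) = 9
(23548 + 46714)/(o(W) + 14329) = (23548 + 46714)/(9 + 14329) = 70262/14338 = 70262*(1/14338) = 35131/7169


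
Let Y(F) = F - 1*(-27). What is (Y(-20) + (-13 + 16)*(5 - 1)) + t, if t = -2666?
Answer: -2647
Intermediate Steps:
Y(F) = 27 + F (Y(F) = F + 27 = 27 + F)
(Y(-20) + (-13 + 16)*(5 - 1)) + t = ((27 - 20) + (-13 + 16)*(5 - 1)) - 2666 = (7 + 3*4) - 2666 = (7 + 12) - 2666 = 19 - 2666 = -2647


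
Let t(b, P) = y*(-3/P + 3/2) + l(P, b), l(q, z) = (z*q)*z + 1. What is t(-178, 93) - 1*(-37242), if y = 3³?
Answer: 185001467/62 ≈ 2.9839e+6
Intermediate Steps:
l(q, z) = 1 + q*z² (l(q, z) = (q*z)*z + 1 = q*z² + 1 = 1 + q*z²)
y = 27
t(b, P) = 83/2 - 81/P + P*b² (t(b, P) = 27*(-3/P + 3/2) + (1 + P*b²) = 27*(3/2 - 3/P) + (1 + P*b²) = (81/2 - 81/P) + (1 + P*b²) = 83/2 - 81/P + P*b²)
t(-178, 93) - 1*(-37242) = (83/2 - 81/93 + 93*(-178)²) - 1*(-37242) = (83/2 - 81*1/93 + 93*31684) + 37242 = (83/2 - 27/31 + 2946612) + 37242 = 182692463/62 + 37242 = 185001467/62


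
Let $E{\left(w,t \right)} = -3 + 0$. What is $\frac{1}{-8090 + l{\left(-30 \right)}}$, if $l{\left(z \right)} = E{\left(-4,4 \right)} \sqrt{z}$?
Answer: $\frac{i}{- 8090 i + 3 \sqrt{30}} \approx -0.00012361 + 2.5106 \cdot 10^{-7} i$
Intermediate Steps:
$E{\left(w,t \right)} = -3$
$l{\left(z \right)} = - 3 \sqrt{z}$
$\frac{1}{-8090 + l{\left(-30 \right)}} = \frac{1}{-8090 - 3 \sqrt{-30}} = \frac{1}{-8090 - 3 i \sqrt{30}}$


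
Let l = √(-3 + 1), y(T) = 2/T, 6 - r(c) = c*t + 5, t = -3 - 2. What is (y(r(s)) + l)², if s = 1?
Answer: -17/9 + 2*I*√2/3 ≈ -1.8889 + 0.94281*I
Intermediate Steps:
t = -5
r(c) = 1 + 5*c (r(c) = 6 - (c*(-5) + 5) = 6 - (-5*c + 5) = 6 - (5 - 5*c) = 6 + (-5 + 5*c) = 1 + 5*c)
l = I*√2 (l = √(-2) = I*√2 ≈ 1.4142*I)
(y(r(s)) + l)² = (2/(1 + 5*1) + I*√2)² = (2/(1 + 5) + I*√2)² = (2/6 + I*√2)² = (2*(⅙) + I*√2)² = (⅓ + I*√2)²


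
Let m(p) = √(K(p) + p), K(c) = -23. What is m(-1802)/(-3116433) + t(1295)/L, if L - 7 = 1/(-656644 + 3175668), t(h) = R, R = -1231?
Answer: -3100918544/17633169 - 5*I*√73/3116433 ≈ -175.86 - 1.3708e-5*I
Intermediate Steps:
t(h) = -1231
m(p) = √(-23 + p)
L = 17633169/2519024 (L = 7 + 1/(-656644 + 3175668) = 7 + 1/2519024 = 17633169/2519024 ≈ 7.0000)
m(-1802)/(-3116433) + t(1295)/L = √(-23 - 1802)/(-3116433) - 1231/17633169/2519024 = √(-1825)*(-1/3116433) - 1231*2519024/17633169 = (5*I*√73)*(-1/3116433) - 3100918544/17633169 = -5*I*√73/3116433 - 3100918544/17633169 = -3100918544/17633169 - 5*I*√73/3116433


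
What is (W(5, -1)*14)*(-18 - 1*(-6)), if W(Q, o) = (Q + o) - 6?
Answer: 336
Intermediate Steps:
W(Q, o) = -6 + Q + o
(W(5, -1)*14)*(-18 - 1*(-6)) = ((-6 + 5 - 1)*14)*(-18 - 1*(-6)) = (-2*14)*(-18 + 6) = -28*(-12) = 336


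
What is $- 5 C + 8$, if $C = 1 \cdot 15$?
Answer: $-67$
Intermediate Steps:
$C = 15$
$- 5 C + 8 = \left(-5\right) 15 + 8 = -75 + 8 = -67$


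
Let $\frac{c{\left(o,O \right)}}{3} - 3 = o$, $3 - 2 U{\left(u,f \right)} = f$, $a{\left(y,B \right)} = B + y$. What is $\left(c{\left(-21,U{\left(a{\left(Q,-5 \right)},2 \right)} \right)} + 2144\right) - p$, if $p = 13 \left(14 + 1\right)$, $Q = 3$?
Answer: $1895$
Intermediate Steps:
$U{\left(u,f \right)} = \frac{3}{2} - \frac{f}{2}$
$c{\left(o,O \right)} = 9 + 3 o$
$p = 195$ ($p = 13 \cdot 15 = 195$)
$\left(c{\left(-21,U{\left(a{\left(Q,-5 \right)},2 \right)} \right)} + 2144\right) - p = \left(\left(9 + 3 \left(-21\right)\right) + 2144\right) - 195 = \left(\left(9 - 63\right) + 2144\right) - 195 = \left(-54 + 2144\right) - 195 = 2090 - 195 = 1895$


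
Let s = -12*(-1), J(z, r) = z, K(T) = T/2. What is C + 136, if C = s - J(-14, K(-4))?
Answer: 162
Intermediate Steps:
K(T) = T/2 (K(T) = T*(1/2) = T/2)
s = 12
C = 26 (C = 12 - 1*(-14) = 12 + 14 = 26)
C + 136 = 26 + 136 = 162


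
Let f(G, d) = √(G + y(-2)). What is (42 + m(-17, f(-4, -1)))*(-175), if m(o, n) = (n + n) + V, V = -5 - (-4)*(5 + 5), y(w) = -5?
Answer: -13475 - 1050*I ≈ -13475.0 - 1050.0*I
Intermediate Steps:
V = 35 (V = -5 - (-4)*10 = -5 - 1*(-40) = -5 + 40 = 35)
f(G, d) = √(-5 + G) (f(G, d) = √(G - 5) = √(-5 + G))
m(o, n) = 35 + 2*n (m(o, n) = (n + n) + 35 = 2*n + 35 = 35 + 2*n)
(42 + m(-17, f(-4, -1)))*(-175) = (42 + (35 + 2*√(-5 - 4)))*(-175) = (42 + (35 + 2*√(-9)))*(-175) = (42 + (35 + 2*(3*I)))*(-175) = (42 + (35 + 6*I))*(-175) = (77 + 6*I)*(-175) = -13475 - 1050*I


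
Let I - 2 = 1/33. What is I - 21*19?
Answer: -13100/33 ≈ -396.97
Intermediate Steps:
I = 67/33 (I = 2 + 1/33 = 67/33 ≈ 2.0303)
I - 21*19 = 67/33 - 21*19 = 67/33 - 399 = -13100/33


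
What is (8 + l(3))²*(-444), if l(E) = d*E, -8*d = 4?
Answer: -18759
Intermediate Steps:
d = -½ (d = -⅛*4 = -½ ≈ -0.50000)
l(E) = -E/2
(8 + l(3))²*(-444) = (8 - ½*3)²*(-444) = (8 - 3/2)²*(-444) = (13/2)²*(-444) = (169/4)*(-444) = -18759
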